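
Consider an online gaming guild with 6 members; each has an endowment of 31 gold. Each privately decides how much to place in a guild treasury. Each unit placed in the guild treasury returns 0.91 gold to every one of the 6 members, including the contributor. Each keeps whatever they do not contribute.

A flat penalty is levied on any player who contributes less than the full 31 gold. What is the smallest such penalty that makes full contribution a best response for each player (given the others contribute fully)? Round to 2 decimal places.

2.79 gold

Given the others contribute fully, the best deviation is to contribute 0 (any partial contribution still incurs the fine and gives up units whose private return 0.91 is below 1).
Deviating from 31 to 0 saves 31 gold but forfeits the deviator's share of the drop in the guild treasury: 0.91 × 31 = 28.21.
So the deviation gain is 31 − 28.21 = 2.79, and the fine must be at least 2.79 gold to wipe it out.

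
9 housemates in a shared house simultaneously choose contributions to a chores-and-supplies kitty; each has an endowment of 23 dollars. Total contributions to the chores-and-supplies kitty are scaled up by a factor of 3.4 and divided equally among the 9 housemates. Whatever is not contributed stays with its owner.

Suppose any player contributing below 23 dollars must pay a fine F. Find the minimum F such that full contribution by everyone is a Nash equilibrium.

Given the others contribute fully, the best deviation is to contribute 0 (any partial contribution still incurs the fine and gives up units whose private return 0.3778 is below 1).
Deviating from 23 to 0 saves 23 dollars but forfeits the deviator's share of the drop in the chores-and-supplies kitty: 3.4/9 × 23 = 8.69.
So the deviation gain is 23 − 8.69 = 14.31, and the fine must be at least 14.31 dollars to wipe it out.

14.31 dollars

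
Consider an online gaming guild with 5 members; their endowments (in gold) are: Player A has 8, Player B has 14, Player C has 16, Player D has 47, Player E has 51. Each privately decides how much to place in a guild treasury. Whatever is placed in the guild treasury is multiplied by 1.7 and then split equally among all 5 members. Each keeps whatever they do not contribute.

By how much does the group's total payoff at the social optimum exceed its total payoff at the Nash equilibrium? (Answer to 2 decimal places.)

95.20 gold

The private return per contributed unit is 1.7/5 = 0.3400 < 1 for every player regardless of endowment, so the Nash equilibrium is zero contribution and the group total is Σ E_j = 8 + 14 + 16 + 47 + 51 = 136.
Each contributed unit returns 1.700 to the group, so the social optimum is full contribution by everyone: group total = 1.700 × 136 = 231.20.
Efficiency loss = (1.700 − 1) × 136 = 95.20.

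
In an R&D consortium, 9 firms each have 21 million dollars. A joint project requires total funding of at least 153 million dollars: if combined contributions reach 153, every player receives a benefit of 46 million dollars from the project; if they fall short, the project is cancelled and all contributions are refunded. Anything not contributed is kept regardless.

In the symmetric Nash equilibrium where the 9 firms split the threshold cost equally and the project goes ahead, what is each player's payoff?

50 million dollars

Equal share of the threshold: 153/9 = 17.
At this profile no one gains by cutting their contribution: any cut drops the total below 153, the project is cancelled, contributions are refunded, and the deviator ends with 21, which is less than 21 − 17 + 46 = 50. Contributing more than 17 just wastes the excess. So contributing exactly 17 is a best response.
Each player's payoff: 21 − 17 + 46 = 50.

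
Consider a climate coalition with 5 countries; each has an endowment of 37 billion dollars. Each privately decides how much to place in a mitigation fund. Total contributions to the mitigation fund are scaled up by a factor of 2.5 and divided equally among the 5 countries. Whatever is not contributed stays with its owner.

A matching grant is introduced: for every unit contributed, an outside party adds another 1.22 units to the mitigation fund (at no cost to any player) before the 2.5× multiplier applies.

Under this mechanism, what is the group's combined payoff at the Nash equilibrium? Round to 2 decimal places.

Under the mechanism each unit contributed yields 2.5 × 2.22 / 5 = 1.1100 back to its contributor per unit of net cost, which exceeds 1, making full contribution the dominant choice for everyone.
So the Nash equilibrium is full contribution by all 5; the group earns 2.5 × 2.22 × 185 = 1026.75.

1026.75 billion dollars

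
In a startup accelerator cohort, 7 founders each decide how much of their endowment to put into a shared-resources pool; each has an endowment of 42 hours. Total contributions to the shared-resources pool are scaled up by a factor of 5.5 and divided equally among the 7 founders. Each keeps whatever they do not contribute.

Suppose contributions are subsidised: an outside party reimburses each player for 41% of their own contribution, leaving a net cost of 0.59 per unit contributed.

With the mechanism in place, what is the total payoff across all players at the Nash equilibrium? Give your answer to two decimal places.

Under the mechanism each unit contributed yields (5.5/7) / 0.59 = 1.3317 back to its contributor per unit of net cost, which exceeds 1, making full contribution the dominant choice for everyone.
So the Nash equilibrium is full contribution by all 7; the group earns 7 × (42 × 0.41 + 5.5 × 42) = 1737.54.

1737.54 hours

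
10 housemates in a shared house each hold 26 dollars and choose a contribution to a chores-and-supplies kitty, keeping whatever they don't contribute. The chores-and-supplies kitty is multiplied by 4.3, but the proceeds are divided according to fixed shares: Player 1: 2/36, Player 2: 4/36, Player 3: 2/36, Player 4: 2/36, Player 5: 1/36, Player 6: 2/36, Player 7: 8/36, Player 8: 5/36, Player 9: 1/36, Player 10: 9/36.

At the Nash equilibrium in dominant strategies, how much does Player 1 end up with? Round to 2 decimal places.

32.21 dollars

For player j, contributing a unit is worthwhile iff 4.3 × (j's share) ≥ 1, i.e. iff j's share is at least 0.2326.
The only share above 0.2326 is Player 10's 9/36, contributing 26; the remaining 9 contribute 0. Total contributed: 26.
Player 1 keeps 26 and receives 4.3 × 26 × 2/36 = 6.21 from the chores-and-supplies kitty, for a payoff of 32.21.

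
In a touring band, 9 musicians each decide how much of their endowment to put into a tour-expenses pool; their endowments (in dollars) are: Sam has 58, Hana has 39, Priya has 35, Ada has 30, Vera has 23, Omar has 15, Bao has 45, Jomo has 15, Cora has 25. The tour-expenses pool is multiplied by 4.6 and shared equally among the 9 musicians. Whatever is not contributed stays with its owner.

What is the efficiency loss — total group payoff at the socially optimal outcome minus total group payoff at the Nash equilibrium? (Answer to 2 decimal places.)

The private return per contributed unit is 4.6/9 = 0.5111 < 1 for every player regardless of endowment, so the Nash equilibrium is zero contribution and the group total is Σ E_j = 58 + 39 + 35 + 30 + 23 + 15 + 45 + 15 + 25 = 285.
Each contributed unit returns 4.600 to the group, so the social optimum is full contribution by everyone: group total = 4.600 × 285 = 1311.00.
Efficiency loss = (4.600 − 1) × 285 = 1026.00.

1026.00 dollars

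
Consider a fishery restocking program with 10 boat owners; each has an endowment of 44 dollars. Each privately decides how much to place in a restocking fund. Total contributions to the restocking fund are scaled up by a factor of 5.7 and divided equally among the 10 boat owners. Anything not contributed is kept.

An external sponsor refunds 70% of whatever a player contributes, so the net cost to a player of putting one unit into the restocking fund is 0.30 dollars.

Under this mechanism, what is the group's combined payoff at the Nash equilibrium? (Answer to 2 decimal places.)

2816.00 dollars

With the mechanism, a contributed unit returns (5.7/10) / 0.30 = 1.9000 per unit of net cost to the contributor — now above 1 — so contributing fully is weakly dominant for every player.
So the Nash equilibrium is full contribution by all 10; the group earns 10 × (44 × 0.70 + 5.7 × 44) = 2816.00.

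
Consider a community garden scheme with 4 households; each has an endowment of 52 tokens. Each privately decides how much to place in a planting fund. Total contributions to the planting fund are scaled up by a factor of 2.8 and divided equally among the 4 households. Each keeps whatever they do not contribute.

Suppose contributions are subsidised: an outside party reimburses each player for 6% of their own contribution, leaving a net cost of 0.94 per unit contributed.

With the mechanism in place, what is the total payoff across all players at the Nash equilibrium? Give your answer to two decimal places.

208.00 tokens

Even with the mechanism, each unit contributed returns only (2.8/4) / 0.94 = 0.7447 per unit of net cost, so contributing nothing is still dominant.
At the Nash equilibrium no one contributes; group total payoff = 4 × 52 = 208.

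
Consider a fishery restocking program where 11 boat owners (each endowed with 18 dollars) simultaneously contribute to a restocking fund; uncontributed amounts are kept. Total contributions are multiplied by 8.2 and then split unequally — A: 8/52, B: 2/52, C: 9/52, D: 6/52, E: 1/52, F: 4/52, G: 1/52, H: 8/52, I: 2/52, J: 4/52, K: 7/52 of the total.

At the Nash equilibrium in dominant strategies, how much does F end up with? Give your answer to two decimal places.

63.42 dollars

A player with share s gets back 8.2·s per unit contributed, so full contribution is dominant for anyone with s > 1/8.2 = 0.1220 and zero contribution is dominant for anyone below.
A, C, H and K clear that bar, contributing 18 each; the remaining 7 contribute 0. Total contributed: 72.
F keeps 18 and receives 8.2 × 72 × 4/52 = 45.42 from the restocking fund, for a payoff of 63.42.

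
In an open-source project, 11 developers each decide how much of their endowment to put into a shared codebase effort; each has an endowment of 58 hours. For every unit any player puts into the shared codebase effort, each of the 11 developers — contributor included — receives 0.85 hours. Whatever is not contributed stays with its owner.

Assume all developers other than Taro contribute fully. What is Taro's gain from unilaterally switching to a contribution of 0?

8.70 hours

Switching from a contribution of 58 to 0 lets Taro keep an extra 58 hours, but lowers the shared codebase effort by 58, which costs Taro their own share of that drop: 0.85 × 58 = 49.30.
Net gain = 58 − 49.30 = 8.70. The private return per contributed unit (0.85) is below 1, so free-riding is indeed the best response regardless of what the others do.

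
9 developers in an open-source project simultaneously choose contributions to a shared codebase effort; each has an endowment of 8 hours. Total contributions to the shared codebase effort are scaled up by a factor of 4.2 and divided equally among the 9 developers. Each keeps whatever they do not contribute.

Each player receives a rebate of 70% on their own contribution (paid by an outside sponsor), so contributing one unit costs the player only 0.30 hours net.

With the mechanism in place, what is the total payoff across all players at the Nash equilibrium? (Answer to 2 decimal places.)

Under the mechanism each unit contributed yields (4.2/9) / 0.30 = 1.5556 back to its contributor per unit of net cost, which exceeds 1, making full contribution the dominant choice for everyone.
So the Nash equilibrium is full contribution by all 9; the group earns 9 × (8 × 0.70 + 4.2 × 8) = 352.80.

352.80 hours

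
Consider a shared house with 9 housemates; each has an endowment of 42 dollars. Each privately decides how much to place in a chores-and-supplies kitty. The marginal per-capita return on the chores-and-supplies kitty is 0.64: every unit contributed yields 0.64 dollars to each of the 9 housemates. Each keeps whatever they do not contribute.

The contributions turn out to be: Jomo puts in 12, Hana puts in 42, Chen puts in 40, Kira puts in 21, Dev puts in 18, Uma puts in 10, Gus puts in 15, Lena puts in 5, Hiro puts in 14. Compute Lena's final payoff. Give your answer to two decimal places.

150.28 dollars

Total contributed: 12 + 42 + 40 + 21 + 18 + 10 + 15 + 5 + 14 = 177.
Each receives 0.64 × 177 = 113.28 from the chores-and-supplies kitty.
Lena keeps 42 − 5 = 37, so Lena's payoff is 37 + 113.28 = 150.28.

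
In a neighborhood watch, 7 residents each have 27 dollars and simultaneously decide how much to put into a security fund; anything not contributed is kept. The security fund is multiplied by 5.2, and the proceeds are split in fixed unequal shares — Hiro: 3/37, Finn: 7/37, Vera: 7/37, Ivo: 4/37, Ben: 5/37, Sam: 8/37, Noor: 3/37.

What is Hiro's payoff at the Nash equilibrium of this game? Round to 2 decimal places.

A player with share s gets back 5.2·s per unit contributed, so full contribution is dominant for anyone with s > 1/5.2 = 0.1923 and zero contribution is dominant for anyone below.
Sam alone (share 8/37) is above the threshold, contributing 27; the remaining 6 contribute 0. Total contributed: 27.
Hiro keeps 27 and receives 5.2 × 27 × 3/37 = 11.38 from the security fund, for a payoff of 38.38.

38.38 dollars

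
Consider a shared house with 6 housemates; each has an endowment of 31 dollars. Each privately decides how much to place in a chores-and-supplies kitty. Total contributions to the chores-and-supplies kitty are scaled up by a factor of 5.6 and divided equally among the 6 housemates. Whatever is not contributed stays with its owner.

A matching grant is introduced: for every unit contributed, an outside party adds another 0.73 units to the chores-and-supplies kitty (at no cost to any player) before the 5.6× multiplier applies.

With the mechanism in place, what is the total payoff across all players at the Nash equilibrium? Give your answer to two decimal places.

With the mechanism, a contributed unit returns 5.6 × 1.73 / 6 = 1.6147 per unit of net cost to the contributor — now above 1 — so contributing fully is weakly dominant for every player.
So the Nash equilibrium is full contribution by all 6; the group earns 5.6 × 1.73 × 186 = 1801.97.

1801.97 dollars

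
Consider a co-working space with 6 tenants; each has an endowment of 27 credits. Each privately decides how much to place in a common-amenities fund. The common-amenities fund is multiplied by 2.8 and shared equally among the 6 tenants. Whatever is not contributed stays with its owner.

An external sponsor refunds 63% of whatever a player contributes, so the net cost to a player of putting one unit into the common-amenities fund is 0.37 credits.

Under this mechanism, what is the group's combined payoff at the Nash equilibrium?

555.66 credits

With the mechanism, a contributed unit returns (2.8/6) / 0.37 = 1.2613 per unit of net cost to the contributor — now above 1 — so contributing fully is weakly dominant for every player.
At the Nash equilibrium everyone contributes 27. Group total payoff = 6 × (27 × 0.63 + 2.8 × 27) = 555.66.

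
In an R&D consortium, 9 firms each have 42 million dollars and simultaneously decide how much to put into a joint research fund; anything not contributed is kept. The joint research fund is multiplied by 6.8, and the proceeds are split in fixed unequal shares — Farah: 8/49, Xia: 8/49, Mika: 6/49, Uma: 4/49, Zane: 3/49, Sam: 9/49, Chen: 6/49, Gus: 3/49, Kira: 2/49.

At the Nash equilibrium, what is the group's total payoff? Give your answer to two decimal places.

1108.80 million dollars

A player with share s gets back 6.8·s per unit contributed, so full contribution is dominant for anyone with s > 1/6.8 = 0.1471 and zero contribution is dominant for anyone below.
Farah, Xia and Sam clear that bar, contributing 42 each; the remaining 6 contribute 0. Total contributed: 126.
The joint research fund pays out 6.8 × 126 = 856.80 in total (split across the unequal shares, but the aggregate is all that matters for the group sum).
The 6 free-riders keep 42 each, adding 252. Group total = 252 + 856.80 = 1108.80.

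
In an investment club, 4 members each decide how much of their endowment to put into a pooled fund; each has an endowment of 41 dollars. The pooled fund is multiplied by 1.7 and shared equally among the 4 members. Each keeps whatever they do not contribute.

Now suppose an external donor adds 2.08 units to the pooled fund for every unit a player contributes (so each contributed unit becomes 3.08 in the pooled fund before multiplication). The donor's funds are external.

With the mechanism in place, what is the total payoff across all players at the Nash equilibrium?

858.70 dollars

The effective private return per unit is now 1.7 × 3.08 / 4 = 1.3090 > 1, so every player's dominant strategy flips to full contribution.
At the Nash equilibrium everyone contributes 41. Group total payoff = 1.7 × 3.08 × 164 = 858.70.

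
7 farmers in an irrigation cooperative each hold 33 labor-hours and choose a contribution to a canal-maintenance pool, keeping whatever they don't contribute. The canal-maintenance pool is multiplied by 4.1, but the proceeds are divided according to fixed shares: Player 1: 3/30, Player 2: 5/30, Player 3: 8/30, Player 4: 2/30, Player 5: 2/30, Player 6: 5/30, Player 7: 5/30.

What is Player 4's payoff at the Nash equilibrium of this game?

42.02 labor-hours

A player with share s gets back 4.1·s per unit contributed, so full contribution is dominant for anyone with s > 1/4.1 = 0.2439 and zero contribution is dominant for anyone below.
Only Player 3 (8/30) clears that bar, contributing 33; the remaining 6 contribute 0. Total contributed: 33.
Player 4 keeps 33 and receives 4.1 × 33 × 2/30 = 9.02 from the canal-maintenance pool, for a payoff of 42.02.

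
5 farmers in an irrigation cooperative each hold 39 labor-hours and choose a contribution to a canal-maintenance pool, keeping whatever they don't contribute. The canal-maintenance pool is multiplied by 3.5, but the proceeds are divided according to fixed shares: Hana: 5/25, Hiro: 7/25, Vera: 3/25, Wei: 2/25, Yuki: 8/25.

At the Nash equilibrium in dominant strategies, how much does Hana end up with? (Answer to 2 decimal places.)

Each unit j contributes comes back to j as 3.5 × (j's share), so j prefers to contribute only if that share exceeds 1/3.5 = 0.2857; otherwise keeping the unit dominates.
The only share above 0.2857 is Yuki's 8/25, contributing 39; the remaining 4 contribute 0. Total contributed: 39.
Hana keeps 39 and receives 3.5 × 39 × 5/25 = 27.30 from the canal-maintenance pool, for a payoff of 66.30.

66.30 labor-hours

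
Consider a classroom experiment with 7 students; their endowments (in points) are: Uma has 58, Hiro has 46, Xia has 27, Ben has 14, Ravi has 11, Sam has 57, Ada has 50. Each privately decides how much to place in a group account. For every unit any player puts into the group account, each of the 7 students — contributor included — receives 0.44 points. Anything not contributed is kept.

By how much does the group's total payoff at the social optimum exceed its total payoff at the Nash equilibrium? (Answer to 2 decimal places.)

547.04 points

The private return per contributed unit is 0.44 < 1 for everyone, so the Nash equilibrium is zero contribution and the group total is Σ E_j = 58 + 46 + 27 + 14 + 11 + 57 + 50 = 263.
Each contributed unit returns 3.080 to the group, so the social optimum is full contribution by everyone: group total = 3.080 × 263 = 810.04.
Efficiency loss = (3.080 − 1) × 263 = 547.04.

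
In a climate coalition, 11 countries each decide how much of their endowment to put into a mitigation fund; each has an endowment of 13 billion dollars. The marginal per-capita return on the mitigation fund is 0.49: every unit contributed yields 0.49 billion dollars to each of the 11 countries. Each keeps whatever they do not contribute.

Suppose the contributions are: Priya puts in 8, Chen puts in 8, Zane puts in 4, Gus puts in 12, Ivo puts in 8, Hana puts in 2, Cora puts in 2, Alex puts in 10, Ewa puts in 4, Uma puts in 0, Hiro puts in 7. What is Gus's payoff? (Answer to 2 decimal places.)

Total contributed: 8 + 8 + 4 + 12 + 8 + 2 + 2 + 10 + 4 + 0 + 7 = 65.
Each receives 0.49 × 65 = 31.85 from the mitigation fund.
Gus keeps 13 − 12 = 1, so Gus's payoff is 1 + 31.85 = 32.85.

32.85 billion dollars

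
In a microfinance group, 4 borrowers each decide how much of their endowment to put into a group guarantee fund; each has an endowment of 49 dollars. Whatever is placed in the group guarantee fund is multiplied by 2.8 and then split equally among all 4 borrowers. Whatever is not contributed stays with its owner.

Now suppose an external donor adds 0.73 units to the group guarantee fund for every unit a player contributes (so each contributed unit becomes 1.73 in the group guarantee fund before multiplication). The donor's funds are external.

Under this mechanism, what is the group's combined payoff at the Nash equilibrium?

Under the mechanism each unit contributed yields 2.8 × 1.73 / 4 = 1.2110 back to its contributor per unit of net cost, which exceeds 1, making full contribution the dominant choice for everyone.
So the Nash equilibrium is full contribution by all 4; the group earns 2.8 × 1.73 × 196 = 949.42.

949.42 dollars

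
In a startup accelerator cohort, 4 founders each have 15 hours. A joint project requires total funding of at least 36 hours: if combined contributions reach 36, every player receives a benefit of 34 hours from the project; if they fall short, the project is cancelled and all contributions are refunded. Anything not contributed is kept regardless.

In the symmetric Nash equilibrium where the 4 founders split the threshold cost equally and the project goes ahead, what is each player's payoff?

40 hours

Equal share of the threshold: 36/4 = 9.
At this profile no one gains by cutting their contribution: any cut drops the total below 36, the project is cancelled, contributions are refunded, and the deviator ends with 15, which is less than 15 − 9 + 34 = 40. Contributing more than 9 just wastes the excess. So contributing exactly 9 is a best response.
Each player's payoff: 15 − 9 + 34 = 40.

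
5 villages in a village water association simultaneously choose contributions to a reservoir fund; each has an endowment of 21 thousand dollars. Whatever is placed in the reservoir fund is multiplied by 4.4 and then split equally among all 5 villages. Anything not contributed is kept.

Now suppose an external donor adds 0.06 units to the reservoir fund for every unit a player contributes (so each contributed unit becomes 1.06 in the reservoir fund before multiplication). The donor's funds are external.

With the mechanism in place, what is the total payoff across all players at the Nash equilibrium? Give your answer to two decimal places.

105.00 thousand dollars

With the mechanism, a contributed unit returns 4.4 × 1.06 / 5 = 0.9328 per unit of net cost — still below 1 — so contributing 0 remains dominant for every player.
At the Nash equilibrium no one contributes; group total payoff = 5 × 21 = 105.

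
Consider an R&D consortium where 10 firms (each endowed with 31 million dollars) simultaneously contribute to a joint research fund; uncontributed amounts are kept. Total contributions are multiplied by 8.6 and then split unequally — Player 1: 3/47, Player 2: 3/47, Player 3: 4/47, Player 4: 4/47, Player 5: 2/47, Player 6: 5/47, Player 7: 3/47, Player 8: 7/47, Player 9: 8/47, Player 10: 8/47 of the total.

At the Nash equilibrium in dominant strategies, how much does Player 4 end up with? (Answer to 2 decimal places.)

Each unit j contributes comes back to j as 8.6 × (j's share), so j prefers to contribute only if that share exceeds 1/8.6 = 0.1163; otherwise keeping the unit dominates.
Player 8, Player 9 and Player 10 are above the threshold, contributing 31 each; the remaining 7 contribute 0. Total contributed: 93.
Player 4 keeps 31 and receives 8.6 × 93 × 4/47 = 68.07 from the joint research fund, for a payoff of 99.07.

99.07 million dollars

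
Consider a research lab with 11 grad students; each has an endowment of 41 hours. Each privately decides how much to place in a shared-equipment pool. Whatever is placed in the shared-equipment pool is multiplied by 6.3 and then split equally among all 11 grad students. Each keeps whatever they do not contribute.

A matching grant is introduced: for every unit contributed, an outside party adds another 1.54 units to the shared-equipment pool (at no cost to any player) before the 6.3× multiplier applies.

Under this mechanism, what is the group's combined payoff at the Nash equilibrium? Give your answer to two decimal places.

The effective private return per unit is now 6.3 × 2.54 / 11 = 1.4547 > 1, so every player's dominant strategy flips to full contribution.
So the Nash equilibrium is full contribution by all 11; the group earns 6.3 × 2.54 × 451 = 7216.90.

7216.90 hours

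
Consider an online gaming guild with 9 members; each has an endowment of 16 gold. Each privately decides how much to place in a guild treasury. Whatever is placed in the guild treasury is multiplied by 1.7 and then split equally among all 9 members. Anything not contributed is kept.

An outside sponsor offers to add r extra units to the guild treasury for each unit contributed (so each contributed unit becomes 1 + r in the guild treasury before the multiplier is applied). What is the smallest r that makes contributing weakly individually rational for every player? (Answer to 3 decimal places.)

With matching at rate r, one contributed unit becomes (1 + r) in the guild treasury and returns 1.7 × (1 + r) / 9 to the contributor.
Setting this equal to 1: 1 + r = 9/1.7 = 5.2941.
So the minimum matching rate is r = 5.2941 − 1 = 4.294.

4.294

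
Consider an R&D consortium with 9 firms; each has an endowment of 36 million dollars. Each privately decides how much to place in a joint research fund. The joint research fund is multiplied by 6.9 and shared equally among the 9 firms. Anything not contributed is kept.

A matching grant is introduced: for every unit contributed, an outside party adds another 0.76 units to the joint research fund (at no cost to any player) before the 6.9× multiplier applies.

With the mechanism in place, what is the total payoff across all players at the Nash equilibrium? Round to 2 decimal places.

With the mechanism, a contributed unit returns 6.9 × 1.76 / 9 = 1.3493 per unit of net cost to the contributor — now above 1 — so contributing fully is weakly dominant for every player.
At the Nash equilibrium everyone contributes 36. Group total payoff = 6.9 × 1.76 × 324 = 3934.66.

3934.66 million dollars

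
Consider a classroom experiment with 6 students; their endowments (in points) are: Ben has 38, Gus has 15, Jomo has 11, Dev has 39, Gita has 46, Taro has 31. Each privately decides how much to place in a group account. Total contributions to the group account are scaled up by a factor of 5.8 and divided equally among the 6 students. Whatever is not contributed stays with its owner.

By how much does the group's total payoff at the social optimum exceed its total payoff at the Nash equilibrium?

864.00 points

The private return per contributed unit is 5.8/6 = 0.9667 < 1 for every player regardless of endowment, so the Nash equilibrium is zero contribution and the group total is Σ E_j = 38 + 15 + 11 + 39 + 46 + 31 = 180.
Each contributed unit returns 5.800 to the group, so the social optimum is full contribution by everyone: group total = 5.800 × 180 = 1044.00.
Efficiency loss = (5.800 − 1) × 180 = 864.00.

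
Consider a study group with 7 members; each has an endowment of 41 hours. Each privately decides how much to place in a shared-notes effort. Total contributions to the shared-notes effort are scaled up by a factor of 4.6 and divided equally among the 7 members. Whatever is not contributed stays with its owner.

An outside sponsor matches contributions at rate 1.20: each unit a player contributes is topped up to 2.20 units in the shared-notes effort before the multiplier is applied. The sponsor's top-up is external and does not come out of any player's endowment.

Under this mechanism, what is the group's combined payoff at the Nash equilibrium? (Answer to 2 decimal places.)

Under the mechanism each unit contributed yields 4.6 × 2.20 / 7 = 1.4457 back to its contributor per unit of net cost, which exceeds 1, making full contribution the dominant choice for everyone.
So the Nash equilibrium is full contribution by all 7; the group earns 4.6 × 2.20 × 287 = 2904.44.

2904.44 hours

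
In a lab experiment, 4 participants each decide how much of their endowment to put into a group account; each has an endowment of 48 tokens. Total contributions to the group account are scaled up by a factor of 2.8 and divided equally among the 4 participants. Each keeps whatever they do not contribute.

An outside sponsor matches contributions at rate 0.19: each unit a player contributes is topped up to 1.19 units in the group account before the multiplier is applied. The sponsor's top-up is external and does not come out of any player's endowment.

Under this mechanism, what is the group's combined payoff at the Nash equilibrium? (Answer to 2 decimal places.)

192.00 tokens

Even with the mechanism, each unit contributed returns only 2.8 × 1.19 / 4 = 0.8330 per unit of net cost, so contributing nothing is still dominant.
At the Nash equilibrium no one contributes; group total payoff = 4 × 48 = 192.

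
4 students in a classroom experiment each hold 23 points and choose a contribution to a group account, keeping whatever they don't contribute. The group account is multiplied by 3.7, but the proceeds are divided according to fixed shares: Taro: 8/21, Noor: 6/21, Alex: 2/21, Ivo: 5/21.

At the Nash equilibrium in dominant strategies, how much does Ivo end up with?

A player with share s gets back 3.7·s per unit contributed, so full contribution is dominant for anyone with s > 1/3.7 = 0.2703 and zero contribution is dominant for anyone below.
Taro and Noor are above the threshold, contributing 23 each; the remaining 2 contribute 0. Total contributed: 46.
Ivo keeps 23 and receives 3.7 × 46 × 5/21 = 40.52 from the group account, for a payoff of 63.52.

63.52 points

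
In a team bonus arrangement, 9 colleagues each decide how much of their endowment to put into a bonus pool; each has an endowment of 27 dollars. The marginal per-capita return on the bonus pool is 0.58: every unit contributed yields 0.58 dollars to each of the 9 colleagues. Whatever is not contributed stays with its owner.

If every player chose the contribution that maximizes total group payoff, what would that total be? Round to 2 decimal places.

Each contributed unit returns 5.220 to the group as a whole (0.58 to each of 9 players), which exceeds 1, so the social optimum is full contribution: group total = 5.220 × 243 = 1268.46.

1268.46 dollars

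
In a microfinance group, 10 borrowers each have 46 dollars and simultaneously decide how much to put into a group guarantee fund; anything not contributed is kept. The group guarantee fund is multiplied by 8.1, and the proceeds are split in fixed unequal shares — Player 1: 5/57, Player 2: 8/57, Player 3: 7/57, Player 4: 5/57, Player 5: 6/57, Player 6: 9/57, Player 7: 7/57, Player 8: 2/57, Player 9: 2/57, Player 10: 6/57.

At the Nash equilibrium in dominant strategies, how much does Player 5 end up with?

For player j, contributing a unit is worthwhile iff 8.1 × (j's share) ≥ 1, i.e. iff j's share is at least 0.1235.
Player 2 and Player 6 clear that bar, contributing 46 each; the remaining 8 contribute 0. Total contributed: 92.
Player 5 keeps 46 and receives 8.1 × 92 × 6/57 = 78.44 from the group guarantee fund, for a payoff of 124.44.

124.44 dollars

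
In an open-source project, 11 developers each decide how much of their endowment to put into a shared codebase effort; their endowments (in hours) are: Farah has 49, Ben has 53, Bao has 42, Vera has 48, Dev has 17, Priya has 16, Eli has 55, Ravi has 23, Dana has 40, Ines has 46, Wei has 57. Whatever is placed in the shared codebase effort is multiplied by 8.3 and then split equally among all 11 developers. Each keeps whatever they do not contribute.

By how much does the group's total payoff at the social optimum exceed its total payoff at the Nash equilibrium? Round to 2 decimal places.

The private return per contributed unit is 8.3/11 = 0.7545 < 1 for every player regardless of endowment, so the Nash equilibrium is zero contribution and the group total is Σ E_j = 49 + 53 + 42 + 48 + 17 + 16 + 55 + 23 + 40 + 46 + 57 = 446.
Each contributed unit returns 8.300 to the group, so the social optimum is full contribution by everyone: group total = 8.300 × 446 = 3701.80.
Efficiency loss = (8.300 − 1) × 446 = 3255.80.

3255.80 hours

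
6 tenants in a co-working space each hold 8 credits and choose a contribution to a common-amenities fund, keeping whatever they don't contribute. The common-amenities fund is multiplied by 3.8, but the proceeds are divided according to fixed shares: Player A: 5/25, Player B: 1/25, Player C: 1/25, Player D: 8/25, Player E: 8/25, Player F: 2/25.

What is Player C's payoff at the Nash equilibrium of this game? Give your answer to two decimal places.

10.43 credits

For player j, contributing a unit is worthwhile iff 3.8 × (j's share) ≥ 1, i.e. iff j's share is at least 0.2632.
Player D and Player E are above the threshold, contributing 8 each; the remaining 4 contribute 0. Total contributed: 16.
Player C keeps 8 and receives 3.8 × 16 × 1/25 = 2.43 from the common-amenities fund, for a payoff of 10.43.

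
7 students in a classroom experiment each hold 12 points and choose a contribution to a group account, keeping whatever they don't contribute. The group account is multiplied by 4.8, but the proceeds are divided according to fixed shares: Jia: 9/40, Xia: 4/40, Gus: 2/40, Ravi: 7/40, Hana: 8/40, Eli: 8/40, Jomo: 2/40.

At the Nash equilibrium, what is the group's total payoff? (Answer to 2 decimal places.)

For player j, contributing a unit is worthwhile iff 4.8 × (j's share) ≥ 1, i.e. iff j's share is at least 0.2083.
Jia alone (share 9/40) is above the threshold, contributing 12; the remaining 6 contribute 0. Total contributed: 12.
The group account pays out 4.8 × 12 = 57.60 in total (split across the unequal shares, but the aggregate is all that matters for the group sum).
The 6 free-riders keep 12 each, adding 72. Group total = 72 + 57.60 = 129.60.

129.60 points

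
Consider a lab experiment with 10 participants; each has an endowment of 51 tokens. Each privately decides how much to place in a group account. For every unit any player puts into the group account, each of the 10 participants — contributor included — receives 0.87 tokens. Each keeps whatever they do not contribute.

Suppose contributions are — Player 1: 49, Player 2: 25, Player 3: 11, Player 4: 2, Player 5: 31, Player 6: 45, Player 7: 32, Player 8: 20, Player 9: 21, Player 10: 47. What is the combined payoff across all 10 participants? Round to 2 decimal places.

Total contributed: 49 + 25 + 11 + 2 + 31 + 45 + 32 + 20 + 21 + 47 = 283; total kept: 10 × 51 − 283 = 227.
The group account pays out 0.87 × 10 × 283 = 2462.10 in aggregate.
Group total = 227 + 2462.10 = 2689.10.

2689.10 tokens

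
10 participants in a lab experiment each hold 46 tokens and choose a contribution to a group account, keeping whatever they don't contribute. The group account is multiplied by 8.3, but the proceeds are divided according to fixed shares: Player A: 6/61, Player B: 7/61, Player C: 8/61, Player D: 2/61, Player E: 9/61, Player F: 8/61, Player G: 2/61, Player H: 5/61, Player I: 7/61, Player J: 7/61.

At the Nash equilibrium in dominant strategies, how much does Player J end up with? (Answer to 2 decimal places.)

177.44 tokens

A player with share s gets back 8.3·s per unit contributed, so full contribution is dominant for anyone with s > 1/8.3 = 0.1205 and zero contribution is dominant for anyone below.
Player C, Player E and Player F are above the threshold, contributing 46 each; the remaining 7 contribute 0. Total contributed: 138.
Player J keeps 46 and receives 8.3 × 138 × 7/61 = 131.44 from the group account, for a payoff of 177.44.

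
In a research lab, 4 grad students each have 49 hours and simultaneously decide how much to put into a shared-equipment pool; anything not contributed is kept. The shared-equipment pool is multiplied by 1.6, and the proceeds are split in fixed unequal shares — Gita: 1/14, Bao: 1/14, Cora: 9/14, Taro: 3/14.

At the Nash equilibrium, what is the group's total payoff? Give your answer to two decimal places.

A player with share s gets back 1.6·s per unit contributed, so full contribution is dominant for anyone with s > 1/1.6 = 0.6250 and zero contribution is dominant for anyone below.
The only share above 0.6250 is Cora's 9/14, contributing 49; the remaining 3 contribute 0. Total contributed: 49.
The shared-equipment pool pays out 1.6 × 49 = 78.40 in total (split across the unequal shares, but the aggregate is all that matters for the group sum).
The 3 free-riders keep 49 each, adding 147. Group total = 147 + 78.40 = 225.40.

225.40 hours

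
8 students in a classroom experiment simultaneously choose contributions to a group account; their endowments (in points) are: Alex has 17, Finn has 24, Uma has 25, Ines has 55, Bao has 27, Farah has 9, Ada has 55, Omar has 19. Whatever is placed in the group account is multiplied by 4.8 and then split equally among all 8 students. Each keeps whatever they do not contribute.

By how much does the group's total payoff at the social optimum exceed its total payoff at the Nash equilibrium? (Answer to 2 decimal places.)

The private return per contributed unit is 4.8/8 = 0.6000 < 1 for every player regardless of endowment, so the Nash equilibrium is zero contribution and the group total is Σ E_j = 17 + 24 + 25 + 55 + 27 + 9 + 55 + 19 = 231.
Each contributed unit returns 4.800 to the group, so the social optimum is full contribution by everyone: group total = 4.800 × 231 = 1108.80.
Efficiency loss = (4.800 − 1) × 231 = 877.80.

877.80 points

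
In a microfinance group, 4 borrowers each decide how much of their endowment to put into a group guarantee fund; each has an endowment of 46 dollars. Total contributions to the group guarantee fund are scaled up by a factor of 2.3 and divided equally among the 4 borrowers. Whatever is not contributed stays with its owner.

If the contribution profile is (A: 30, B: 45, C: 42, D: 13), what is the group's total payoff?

Total contributed: 30 + 45 + 42 + 13 = 130; total kept: 4 × 46 − 130 = 54.
The group guarantee fund pays out 2.3 × 130 = 299.00 in aggregate.
Group total = 54 + 299.00 = 353.00.

353.00 dollars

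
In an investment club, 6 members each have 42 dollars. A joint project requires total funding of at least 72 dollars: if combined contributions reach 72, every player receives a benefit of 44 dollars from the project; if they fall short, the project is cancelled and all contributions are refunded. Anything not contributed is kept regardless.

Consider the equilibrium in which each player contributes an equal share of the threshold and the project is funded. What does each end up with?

74 dollars

Equal share of the threshold: 72/6 = 12.
At this profile no one gains by cutting their contribution: any cut drops the total below 72, the project is cancelled, contributions are refunded, and the deviator ends with 42, which is less than 42 − 12 + 44 = 74. Contributing more than 12 just wastes the excess. So contributing exactly 12 is a best response.
Each player's payoff: 42 − 12 + 44 = 74.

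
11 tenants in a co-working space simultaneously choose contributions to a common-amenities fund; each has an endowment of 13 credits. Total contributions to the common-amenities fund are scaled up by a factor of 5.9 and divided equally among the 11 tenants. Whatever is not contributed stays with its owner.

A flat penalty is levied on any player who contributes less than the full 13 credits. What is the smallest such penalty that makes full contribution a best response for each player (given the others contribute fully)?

6.03 credits

Given the others contribute fully, the best deviation is to contribute 0 (any partial contribution still incurs the fine and gives up units whose private return 0.5364 is below 1).
Deviating from 13 to 0 saves 13 credits but forfeits the deviator's share of the drop in the common-amenities fund: 5.9/11 × 13 = 6.97.
So the deviation gain is 13 − 6.97 = 6.03, and the fine must be at least 6.03 credits to wipe it out.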